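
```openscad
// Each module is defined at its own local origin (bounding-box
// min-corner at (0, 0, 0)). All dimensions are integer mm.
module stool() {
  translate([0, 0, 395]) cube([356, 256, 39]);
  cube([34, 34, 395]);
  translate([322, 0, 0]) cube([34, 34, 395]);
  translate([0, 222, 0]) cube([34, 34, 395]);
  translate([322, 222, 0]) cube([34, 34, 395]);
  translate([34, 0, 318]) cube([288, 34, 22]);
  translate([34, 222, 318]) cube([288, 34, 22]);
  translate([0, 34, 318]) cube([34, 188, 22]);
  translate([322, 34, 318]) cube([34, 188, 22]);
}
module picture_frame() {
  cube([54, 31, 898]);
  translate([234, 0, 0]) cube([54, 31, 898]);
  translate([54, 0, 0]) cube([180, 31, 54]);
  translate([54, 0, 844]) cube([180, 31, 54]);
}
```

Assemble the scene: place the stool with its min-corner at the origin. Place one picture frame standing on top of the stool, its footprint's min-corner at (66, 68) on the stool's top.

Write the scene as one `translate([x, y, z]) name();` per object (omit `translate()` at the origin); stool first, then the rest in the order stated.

stool();
translate([66, 68, 434]) picture_frame();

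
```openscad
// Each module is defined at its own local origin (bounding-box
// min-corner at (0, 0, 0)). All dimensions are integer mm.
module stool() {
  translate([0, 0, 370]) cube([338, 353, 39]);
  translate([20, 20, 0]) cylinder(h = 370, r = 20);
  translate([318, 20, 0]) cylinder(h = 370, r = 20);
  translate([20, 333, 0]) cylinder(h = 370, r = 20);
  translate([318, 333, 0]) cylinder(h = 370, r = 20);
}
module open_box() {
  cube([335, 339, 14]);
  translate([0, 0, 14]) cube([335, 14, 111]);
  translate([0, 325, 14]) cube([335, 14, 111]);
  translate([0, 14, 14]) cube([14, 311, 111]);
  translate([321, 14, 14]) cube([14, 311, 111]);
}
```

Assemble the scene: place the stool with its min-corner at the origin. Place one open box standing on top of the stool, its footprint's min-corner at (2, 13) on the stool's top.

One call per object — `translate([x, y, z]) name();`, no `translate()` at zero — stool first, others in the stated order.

stool();
translate([2, 13, 409]) open_box();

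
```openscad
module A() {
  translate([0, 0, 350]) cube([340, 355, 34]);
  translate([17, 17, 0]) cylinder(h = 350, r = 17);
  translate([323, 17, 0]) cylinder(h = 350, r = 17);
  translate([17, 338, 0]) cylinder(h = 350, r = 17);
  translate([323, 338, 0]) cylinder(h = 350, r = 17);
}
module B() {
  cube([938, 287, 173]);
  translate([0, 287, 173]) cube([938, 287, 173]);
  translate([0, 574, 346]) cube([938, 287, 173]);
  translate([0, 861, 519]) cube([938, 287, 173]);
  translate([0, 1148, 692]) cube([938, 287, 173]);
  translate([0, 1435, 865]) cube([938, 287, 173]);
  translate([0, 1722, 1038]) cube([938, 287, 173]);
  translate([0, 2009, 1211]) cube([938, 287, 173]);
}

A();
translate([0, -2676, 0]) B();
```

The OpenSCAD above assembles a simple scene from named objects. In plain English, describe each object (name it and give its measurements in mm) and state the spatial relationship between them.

A is a four-legged stool. The seat is 340×355 mm, 34 mm thick, top at z = 384 mm. It stands on four round legs, each 34 mm in diameter, from z = 0 to the seat underside, each leg's axis is inset half a diameter from the nearest pair of seat edges (so the leg's bounding box is flush with the corner).

B is a straight staircase of 8 solid steps. Each step is 938 mm wide (x), 287 mm deep (y, the going) and 173 mm tall (the rise). The first step rests on the floor; each subsequent step sits one going further in +y and one rise higher in +z, directly behind and above the previous step with no overlap.

The staircase is on the floor beside the stool on its −y side.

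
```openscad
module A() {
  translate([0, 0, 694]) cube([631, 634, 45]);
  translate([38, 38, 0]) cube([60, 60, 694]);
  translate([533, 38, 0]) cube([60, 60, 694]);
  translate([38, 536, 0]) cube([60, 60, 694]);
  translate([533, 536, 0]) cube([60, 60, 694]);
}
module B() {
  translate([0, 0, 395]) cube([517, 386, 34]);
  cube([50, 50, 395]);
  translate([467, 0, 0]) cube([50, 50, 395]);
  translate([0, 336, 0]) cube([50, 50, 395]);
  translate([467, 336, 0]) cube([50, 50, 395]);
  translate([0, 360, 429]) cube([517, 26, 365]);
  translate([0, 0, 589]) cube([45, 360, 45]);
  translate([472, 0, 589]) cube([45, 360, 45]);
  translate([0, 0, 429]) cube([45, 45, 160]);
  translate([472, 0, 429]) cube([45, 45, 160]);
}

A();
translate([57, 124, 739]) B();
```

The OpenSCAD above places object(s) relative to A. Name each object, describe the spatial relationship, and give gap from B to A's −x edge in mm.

The chair's min-x is at 57; the table's min-x is 0; gap = 57 mm.

A is a table. B is a chair. The chair is on top of the table, centred. The gap from the chair to the table's −x edge is 57 mm.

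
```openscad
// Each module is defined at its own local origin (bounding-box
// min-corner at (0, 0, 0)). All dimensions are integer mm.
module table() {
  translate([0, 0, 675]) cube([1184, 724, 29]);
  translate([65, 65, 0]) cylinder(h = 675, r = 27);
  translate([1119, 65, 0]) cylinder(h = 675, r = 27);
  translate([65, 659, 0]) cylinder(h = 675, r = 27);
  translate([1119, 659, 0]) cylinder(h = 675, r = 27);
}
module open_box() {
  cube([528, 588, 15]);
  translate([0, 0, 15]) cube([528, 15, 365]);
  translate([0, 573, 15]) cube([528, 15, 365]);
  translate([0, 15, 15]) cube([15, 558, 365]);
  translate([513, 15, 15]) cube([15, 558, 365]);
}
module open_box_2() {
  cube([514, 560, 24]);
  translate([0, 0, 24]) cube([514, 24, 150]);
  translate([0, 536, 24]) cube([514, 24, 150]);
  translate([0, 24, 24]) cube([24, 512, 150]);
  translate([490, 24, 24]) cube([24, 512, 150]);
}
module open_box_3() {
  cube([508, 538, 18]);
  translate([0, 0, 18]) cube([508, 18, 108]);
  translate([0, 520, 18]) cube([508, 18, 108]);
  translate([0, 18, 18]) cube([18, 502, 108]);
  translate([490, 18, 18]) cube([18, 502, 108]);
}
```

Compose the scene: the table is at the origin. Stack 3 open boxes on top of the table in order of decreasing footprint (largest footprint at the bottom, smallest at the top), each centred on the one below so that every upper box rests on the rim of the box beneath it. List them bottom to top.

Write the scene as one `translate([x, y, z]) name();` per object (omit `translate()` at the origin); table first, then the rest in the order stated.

table();
translate([328, 68, 704]) open_box();
translate([335, 82, 1084]) open_box_2();
translate([338, 93, 1258]) open_box_3();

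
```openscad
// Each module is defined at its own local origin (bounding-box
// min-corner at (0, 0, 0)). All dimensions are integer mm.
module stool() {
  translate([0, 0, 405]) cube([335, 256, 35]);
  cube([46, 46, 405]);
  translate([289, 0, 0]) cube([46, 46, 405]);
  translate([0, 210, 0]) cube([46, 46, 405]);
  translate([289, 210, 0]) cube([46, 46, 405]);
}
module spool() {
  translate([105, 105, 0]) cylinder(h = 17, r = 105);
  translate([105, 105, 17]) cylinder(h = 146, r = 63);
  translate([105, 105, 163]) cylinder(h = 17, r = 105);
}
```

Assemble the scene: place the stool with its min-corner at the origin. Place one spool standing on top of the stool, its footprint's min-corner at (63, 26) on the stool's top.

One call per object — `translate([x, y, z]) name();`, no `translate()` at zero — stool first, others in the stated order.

stool();
translate([63, 26, 440]) spool();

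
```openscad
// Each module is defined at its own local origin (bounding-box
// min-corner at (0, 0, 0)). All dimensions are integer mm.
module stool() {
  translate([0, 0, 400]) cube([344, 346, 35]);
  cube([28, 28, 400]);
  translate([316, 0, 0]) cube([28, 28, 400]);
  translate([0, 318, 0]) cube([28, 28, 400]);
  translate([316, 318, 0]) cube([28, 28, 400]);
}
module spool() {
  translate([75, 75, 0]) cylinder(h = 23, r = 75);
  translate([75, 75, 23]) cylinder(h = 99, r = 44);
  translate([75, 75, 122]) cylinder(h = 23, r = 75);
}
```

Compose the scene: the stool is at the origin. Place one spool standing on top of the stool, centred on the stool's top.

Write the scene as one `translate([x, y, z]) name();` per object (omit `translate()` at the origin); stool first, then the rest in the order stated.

stool();
translate([97, 98, 435]) spool();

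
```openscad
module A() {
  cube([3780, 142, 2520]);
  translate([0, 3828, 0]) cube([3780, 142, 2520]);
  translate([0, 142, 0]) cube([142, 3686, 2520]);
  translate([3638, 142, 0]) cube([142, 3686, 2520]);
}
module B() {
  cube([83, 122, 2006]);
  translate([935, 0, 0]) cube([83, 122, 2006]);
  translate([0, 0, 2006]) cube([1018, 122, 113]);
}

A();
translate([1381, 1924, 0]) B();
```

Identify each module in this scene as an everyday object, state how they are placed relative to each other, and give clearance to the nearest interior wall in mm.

Clearances: x = 1239, y = 1782; minimum 1239 mm.

A is a house frame. B is a door frame. The door frame sits inside the house frame, centred. The clearance to the nearest interior wall is 1239 mm.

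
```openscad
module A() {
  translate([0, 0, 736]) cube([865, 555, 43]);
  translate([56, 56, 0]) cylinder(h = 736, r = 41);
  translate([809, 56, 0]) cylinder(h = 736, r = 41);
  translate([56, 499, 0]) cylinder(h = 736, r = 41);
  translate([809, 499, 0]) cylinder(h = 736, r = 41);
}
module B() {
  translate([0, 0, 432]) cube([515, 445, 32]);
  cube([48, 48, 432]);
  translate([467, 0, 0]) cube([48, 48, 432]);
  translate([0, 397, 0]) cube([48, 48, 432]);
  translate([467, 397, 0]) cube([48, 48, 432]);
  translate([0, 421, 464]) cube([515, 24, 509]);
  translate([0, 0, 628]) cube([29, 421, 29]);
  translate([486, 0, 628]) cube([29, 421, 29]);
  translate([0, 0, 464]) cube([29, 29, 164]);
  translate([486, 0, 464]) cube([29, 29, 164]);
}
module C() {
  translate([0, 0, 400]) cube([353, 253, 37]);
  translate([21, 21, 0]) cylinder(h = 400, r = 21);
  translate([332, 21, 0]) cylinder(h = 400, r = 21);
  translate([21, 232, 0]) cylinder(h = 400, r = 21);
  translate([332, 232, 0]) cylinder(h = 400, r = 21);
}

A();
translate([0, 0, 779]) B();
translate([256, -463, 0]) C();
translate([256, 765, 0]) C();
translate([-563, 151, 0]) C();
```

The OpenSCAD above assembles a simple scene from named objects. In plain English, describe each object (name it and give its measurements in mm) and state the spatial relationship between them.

A is a table: top 865 mm (x) × 555 mm (y), 43 mm thick, upper face at z = 779 mm, on four round legs of 82 mm diameter, each leg's bounding box inset 15 mm from the nearest pair of top edges, running from z = 0 to the bottom of the top.

B is a chair: 515×445 mm seat, 32 mm thick, top at z = 464 mm, on four 48 mm square corner legs flush with the seat edges. A 24 mm thick backrest slab spans the full seat width, extending 509 mm above the seat top, its back face flush with the seat's +y edge. Two armrests of 29×29 mm section run along each side from the seat's front edge to the front of the backrest, top faces 193 mm above the seat top and outer faces flush with the seat's x-edges; a 29×29 mm post under the front of each armrest stands on the seat at the front corner.

C is a four-legged stool. The seat is a 353×253×37 mm slab whose top surface is at z = 437 mm; four round legs, each 42 mm in diameter, run from the floor (z = 0) to the underside of the seat, each leg's axis is inset half a diameter from the nearest pair of seat edges (so the leg's bounding box is flush with the corner).

The chair is on top of the table. Three stools sit around the table at the −y, +y, −x sides.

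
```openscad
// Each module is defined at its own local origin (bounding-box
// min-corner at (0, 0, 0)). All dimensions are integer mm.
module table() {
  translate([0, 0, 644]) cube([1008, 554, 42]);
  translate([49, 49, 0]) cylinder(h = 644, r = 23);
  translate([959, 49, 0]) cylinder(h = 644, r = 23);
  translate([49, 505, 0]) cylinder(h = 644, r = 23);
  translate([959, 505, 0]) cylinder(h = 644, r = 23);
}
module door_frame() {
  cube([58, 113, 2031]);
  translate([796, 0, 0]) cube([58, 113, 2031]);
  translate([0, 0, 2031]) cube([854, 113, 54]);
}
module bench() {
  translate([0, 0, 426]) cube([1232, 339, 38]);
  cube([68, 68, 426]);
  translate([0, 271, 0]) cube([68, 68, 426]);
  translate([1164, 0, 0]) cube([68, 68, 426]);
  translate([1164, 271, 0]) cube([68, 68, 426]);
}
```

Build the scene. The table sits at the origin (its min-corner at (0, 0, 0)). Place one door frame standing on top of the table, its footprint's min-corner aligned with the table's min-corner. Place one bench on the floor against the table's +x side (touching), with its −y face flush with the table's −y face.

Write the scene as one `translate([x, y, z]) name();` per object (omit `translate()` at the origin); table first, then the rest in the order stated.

table();
translate([0, 0, 686]) door_frame();
translate([1008, 0, 0]) bench();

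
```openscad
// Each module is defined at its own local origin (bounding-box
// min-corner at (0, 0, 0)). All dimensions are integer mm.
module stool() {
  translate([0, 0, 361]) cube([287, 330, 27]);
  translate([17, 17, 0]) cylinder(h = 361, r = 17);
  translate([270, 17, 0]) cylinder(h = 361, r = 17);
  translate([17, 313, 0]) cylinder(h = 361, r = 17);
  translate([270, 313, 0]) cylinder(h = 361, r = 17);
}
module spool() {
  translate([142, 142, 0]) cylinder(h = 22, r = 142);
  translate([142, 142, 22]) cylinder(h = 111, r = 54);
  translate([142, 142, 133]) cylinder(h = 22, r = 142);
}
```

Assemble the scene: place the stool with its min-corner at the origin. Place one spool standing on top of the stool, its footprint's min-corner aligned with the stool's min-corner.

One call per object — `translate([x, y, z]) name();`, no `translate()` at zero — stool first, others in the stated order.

stool();
translate([0, 0, 388]) spool();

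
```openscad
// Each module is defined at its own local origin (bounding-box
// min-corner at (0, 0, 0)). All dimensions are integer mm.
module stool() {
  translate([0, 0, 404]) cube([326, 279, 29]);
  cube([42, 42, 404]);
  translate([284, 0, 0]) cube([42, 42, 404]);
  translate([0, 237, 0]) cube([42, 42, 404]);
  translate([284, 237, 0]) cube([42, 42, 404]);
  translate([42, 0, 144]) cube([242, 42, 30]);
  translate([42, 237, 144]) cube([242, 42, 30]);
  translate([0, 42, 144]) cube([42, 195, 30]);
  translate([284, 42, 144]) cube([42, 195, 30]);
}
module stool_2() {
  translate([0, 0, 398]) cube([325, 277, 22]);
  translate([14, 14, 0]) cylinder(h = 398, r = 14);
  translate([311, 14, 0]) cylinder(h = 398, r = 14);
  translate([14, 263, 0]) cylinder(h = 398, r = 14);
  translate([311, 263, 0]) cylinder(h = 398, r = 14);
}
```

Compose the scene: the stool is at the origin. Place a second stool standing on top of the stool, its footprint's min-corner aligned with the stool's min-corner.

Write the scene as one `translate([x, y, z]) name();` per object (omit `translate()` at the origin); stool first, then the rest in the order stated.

stool();
translate([0, 0, 433]) stool_2();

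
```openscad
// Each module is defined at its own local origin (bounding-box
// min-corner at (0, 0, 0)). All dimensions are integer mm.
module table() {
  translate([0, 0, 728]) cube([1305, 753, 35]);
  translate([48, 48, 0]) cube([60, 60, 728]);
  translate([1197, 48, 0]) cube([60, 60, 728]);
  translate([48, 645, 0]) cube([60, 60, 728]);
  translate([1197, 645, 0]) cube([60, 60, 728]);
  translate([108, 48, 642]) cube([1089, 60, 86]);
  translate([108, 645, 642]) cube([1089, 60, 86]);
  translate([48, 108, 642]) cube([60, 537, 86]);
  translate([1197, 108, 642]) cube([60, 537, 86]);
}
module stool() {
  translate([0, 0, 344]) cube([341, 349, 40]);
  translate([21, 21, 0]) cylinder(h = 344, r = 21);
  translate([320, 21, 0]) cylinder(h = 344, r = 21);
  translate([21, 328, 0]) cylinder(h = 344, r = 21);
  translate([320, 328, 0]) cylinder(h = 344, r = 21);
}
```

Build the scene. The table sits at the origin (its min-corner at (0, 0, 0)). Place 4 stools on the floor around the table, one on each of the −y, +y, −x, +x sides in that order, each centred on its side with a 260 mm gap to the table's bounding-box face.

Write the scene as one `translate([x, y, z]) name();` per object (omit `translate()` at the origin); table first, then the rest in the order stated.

table();
translate([482, -609, 0]) stool();
translate([482, 1013, 0]) stool();
translate([-601, 202, 0]) stool();
translate([1565, 202, 0]) stool();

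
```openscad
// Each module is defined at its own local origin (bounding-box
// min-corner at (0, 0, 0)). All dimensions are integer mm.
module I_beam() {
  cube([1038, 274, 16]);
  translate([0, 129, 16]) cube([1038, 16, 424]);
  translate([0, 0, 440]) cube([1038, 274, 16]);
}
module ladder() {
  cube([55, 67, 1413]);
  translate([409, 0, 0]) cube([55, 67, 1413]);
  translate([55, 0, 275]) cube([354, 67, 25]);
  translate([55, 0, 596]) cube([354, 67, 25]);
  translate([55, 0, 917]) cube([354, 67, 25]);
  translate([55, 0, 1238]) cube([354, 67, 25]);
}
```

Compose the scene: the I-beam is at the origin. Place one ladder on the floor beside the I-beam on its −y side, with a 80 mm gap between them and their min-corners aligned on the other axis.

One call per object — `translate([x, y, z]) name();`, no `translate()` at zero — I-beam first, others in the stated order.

I_beam();
translate([0, -147, 0]) ladder();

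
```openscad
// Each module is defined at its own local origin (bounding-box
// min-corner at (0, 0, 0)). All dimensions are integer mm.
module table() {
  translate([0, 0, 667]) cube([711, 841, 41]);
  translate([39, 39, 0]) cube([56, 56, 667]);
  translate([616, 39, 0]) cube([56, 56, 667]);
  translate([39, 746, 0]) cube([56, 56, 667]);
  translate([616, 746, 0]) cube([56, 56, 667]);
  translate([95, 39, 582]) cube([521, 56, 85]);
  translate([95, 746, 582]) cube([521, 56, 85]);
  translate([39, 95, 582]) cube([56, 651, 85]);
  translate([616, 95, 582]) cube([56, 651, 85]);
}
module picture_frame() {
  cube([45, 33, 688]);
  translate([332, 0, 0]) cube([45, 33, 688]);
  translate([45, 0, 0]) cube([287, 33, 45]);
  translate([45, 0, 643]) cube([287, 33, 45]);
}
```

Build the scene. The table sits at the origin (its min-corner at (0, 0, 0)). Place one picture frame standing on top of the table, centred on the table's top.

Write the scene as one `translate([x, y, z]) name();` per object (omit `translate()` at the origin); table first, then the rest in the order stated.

table();
translate([167, 404, 708]) picture_frame();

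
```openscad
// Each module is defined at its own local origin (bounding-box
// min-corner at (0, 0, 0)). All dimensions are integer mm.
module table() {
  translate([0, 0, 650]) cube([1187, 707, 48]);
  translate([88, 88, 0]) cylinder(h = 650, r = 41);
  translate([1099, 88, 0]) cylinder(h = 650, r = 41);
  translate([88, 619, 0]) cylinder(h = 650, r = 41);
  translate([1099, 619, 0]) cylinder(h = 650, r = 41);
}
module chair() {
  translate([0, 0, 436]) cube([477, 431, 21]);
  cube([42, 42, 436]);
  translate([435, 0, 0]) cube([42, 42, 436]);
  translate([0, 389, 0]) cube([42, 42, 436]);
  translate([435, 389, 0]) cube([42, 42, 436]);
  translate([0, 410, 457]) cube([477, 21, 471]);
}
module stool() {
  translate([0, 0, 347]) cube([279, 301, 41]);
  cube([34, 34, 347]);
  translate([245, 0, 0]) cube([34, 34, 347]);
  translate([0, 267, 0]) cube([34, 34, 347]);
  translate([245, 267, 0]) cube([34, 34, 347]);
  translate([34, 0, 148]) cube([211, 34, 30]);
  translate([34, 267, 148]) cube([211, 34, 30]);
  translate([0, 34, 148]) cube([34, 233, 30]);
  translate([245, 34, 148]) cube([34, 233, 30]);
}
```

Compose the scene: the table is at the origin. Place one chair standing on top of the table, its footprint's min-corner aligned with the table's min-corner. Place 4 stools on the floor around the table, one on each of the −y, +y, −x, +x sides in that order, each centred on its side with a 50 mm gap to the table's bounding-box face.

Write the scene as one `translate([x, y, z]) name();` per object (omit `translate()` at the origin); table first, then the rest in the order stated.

table();
translate([0, 0, 698]) chair();
translate([454, -351, 0]) stool();
translate([454, 757, 0]) stool();
translate([-329, 203, 0]) stool();
translate([1237, 203, 0]) stool();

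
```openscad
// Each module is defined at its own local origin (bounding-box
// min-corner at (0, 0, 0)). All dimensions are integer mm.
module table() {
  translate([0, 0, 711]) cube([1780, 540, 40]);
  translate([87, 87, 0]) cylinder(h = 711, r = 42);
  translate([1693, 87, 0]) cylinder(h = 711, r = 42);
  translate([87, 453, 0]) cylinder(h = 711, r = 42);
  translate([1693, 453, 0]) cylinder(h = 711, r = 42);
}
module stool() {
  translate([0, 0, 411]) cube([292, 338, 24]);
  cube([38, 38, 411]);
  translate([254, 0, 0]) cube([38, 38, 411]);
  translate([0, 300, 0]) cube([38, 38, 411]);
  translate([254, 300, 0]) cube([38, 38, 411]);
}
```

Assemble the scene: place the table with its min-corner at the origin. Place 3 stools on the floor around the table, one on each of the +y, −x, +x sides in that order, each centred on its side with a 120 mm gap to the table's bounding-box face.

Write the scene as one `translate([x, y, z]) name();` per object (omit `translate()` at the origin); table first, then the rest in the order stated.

table();
translate([744, 660, 0]) stool();
translate([-412, 101, 0]) stool();
translate([1900, 101, 0]) stool();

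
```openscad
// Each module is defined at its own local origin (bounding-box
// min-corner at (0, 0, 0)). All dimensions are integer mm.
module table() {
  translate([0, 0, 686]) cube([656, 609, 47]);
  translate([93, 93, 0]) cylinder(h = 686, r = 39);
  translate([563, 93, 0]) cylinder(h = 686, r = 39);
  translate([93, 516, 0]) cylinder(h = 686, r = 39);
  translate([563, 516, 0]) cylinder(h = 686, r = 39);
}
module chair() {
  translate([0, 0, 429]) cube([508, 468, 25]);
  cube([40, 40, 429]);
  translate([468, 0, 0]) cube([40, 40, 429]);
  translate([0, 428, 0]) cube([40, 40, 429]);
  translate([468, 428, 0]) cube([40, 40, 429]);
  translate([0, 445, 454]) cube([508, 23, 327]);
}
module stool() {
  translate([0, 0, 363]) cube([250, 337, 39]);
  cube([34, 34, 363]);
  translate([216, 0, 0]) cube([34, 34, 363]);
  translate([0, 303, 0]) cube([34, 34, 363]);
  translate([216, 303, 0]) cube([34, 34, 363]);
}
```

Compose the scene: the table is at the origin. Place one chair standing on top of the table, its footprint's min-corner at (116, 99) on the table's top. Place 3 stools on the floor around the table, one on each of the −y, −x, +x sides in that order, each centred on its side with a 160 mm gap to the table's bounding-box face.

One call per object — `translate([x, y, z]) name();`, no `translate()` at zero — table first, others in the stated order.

table();
translate([116, 99, 733]) chair();
translate([203, -497, 0]) stool();
translate([-410, 136, 0]) stool();
translate([816, 136, 0]) stool();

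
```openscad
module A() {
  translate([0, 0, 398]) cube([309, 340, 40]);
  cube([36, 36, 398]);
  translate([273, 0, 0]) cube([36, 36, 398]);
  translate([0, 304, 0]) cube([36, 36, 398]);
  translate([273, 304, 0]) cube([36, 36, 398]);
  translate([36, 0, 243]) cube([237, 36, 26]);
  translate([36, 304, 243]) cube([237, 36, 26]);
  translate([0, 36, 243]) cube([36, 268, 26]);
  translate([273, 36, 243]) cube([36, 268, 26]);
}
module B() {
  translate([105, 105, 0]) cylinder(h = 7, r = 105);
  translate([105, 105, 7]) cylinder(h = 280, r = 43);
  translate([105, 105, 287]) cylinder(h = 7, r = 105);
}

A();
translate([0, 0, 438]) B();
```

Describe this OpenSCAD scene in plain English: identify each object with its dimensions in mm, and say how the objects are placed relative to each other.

A is a simple wooden stool: a rectangular seat 309 mm (x) by 340 mm (y), 40 mm thick, top face at z = 438 mm, on four square legs, each 36×36 mm in cross-section. The legs rest on z = 0, each flush with a corner of the seat. Four stretchers, 36 mm wide and 26 mm tall, connect adjacent legs with their undersides at z = 243 mm, each running between the inner faces of the legs it joins and aligned with the legs' outer faces on the other axis.

B is a spool: two coaxial disc flanges of radius 105 mm and thickness 7 mm, joined by a core cylinder of radius 43 mm and height 280 mm. The lower flange rests on z = 0 and the three cylinders share a vertical axis.

The spool is on top of the stool.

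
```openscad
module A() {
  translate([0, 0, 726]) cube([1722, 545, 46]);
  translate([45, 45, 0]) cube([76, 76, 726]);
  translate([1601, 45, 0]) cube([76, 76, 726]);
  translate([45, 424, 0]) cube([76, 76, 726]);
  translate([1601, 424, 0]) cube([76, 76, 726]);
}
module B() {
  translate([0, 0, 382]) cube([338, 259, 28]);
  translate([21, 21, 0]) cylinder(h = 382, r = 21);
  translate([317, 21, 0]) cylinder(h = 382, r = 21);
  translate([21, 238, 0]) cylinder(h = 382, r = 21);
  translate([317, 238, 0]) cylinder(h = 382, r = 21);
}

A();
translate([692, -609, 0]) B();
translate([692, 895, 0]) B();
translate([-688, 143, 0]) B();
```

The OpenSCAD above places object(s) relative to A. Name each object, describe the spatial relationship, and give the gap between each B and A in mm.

Each stool's nearest face is 350 mm from the table's bounding box.

A is a table. B is a stool. Three stools sit around the table at the −y, +y, −x sides. The gap between each stool and the table is 350 mm.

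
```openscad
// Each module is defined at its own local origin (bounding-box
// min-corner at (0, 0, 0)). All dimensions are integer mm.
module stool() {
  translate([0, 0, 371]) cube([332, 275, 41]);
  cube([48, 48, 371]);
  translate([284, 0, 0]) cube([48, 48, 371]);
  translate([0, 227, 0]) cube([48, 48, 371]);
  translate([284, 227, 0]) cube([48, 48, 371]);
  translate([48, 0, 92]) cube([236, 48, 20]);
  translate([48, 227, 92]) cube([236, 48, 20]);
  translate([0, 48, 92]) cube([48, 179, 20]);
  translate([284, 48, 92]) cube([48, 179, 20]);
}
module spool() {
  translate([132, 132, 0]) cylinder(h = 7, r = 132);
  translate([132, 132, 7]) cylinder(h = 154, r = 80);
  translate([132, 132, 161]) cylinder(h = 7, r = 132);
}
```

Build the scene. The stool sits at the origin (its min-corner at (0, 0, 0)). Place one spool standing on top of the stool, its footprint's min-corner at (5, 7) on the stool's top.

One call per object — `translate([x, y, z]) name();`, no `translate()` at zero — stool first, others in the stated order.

stool();
translate([5, 7, 412]) spool();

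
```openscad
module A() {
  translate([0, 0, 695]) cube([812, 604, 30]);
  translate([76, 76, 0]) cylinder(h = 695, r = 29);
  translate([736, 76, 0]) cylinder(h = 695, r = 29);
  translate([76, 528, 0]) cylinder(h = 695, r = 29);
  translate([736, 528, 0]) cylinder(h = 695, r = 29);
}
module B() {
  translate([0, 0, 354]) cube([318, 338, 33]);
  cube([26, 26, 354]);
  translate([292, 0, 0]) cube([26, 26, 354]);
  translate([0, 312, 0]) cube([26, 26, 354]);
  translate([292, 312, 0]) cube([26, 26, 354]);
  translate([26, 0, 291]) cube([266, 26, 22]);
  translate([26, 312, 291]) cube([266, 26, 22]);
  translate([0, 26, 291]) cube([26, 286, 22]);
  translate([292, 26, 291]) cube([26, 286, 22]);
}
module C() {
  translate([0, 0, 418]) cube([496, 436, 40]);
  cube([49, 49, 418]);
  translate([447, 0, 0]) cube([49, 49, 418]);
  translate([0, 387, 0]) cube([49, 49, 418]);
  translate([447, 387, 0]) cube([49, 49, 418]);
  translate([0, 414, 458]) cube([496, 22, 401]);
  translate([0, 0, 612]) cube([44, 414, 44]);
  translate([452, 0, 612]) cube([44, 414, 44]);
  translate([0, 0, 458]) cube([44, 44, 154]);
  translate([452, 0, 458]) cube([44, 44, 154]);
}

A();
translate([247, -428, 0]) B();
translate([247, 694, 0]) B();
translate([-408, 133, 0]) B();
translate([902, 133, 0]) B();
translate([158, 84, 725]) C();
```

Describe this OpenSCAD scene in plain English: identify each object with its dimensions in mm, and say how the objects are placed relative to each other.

A is a table: top 812 mm (x) × 604 mm (y), 30 mm thick, upper face at z = 725 mm, on four round legs of 58 mm diameter, each leg's bounding box inset 47 mm from the nearest pair of top edges, running from z = 0 to the bottom of the top.

B is a four-legged stool. The seat is 318×338 mm, 33 mm thick, top at z = 387 mm. It stands on four square legs, each 26×26 mm in cross-section, from z = 0 to the seat underside, each flush with a corner of the seat. Four stretchers, 26 mm wide and 22 mm tall, connect adjacent legs with their undersides at z = 291 mm, each running between the inner faces of the legs it joins and aligned with the legs' outer faces on the other axis.

C is a chair: 496×436 mm seat, 40 mm thick, top at z = 458 mm, on four 49 mm square corner legs flush with the seat edges. A 22 mm thick backrest slab spans the full seat width, extending 401 mm above the seat top, its back face flush with the seat's +y edge. Two armrests of 44×44 mm section run along each side from the seat's front edge to the front of the backrest, top faces 198 mm above the seat top and outer faces flush with the seat's x-edges; a 44×44 mm post under the front of each armrest stands on the seat at the front corner.

Four stools sit around the table at the −y, +y, −x, +x sides. The chair is on top of the table, centred.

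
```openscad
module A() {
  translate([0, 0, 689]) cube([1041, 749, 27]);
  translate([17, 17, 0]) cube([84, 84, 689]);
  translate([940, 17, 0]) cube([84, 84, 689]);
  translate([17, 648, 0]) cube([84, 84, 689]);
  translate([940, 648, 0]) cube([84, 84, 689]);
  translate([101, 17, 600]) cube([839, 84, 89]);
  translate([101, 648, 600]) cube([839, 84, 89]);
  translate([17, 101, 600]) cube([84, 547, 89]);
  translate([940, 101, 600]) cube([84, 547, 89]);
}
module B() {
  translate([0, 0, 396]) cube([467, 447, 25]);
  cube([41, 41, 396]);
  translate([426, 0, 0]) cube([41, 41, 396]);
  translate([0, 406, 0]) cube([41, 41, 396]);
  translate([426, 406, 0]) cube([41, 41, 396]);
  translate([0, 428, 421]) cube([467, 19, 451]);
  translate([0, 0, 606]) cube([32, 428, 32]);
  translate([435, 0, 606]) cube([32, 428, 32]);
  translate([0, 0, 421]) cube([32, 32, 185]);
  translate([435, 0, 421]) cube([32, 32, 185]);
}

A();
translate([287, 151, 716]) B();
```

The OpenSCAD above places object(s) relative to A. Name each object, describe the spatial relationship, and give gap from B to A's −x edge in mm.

The chair's min-x is at 287; the table's min-x is 0; gap = 287 mm.

A is a table. B is a chair. The chair is on top of the table, centred. The gap from the chair to the table's −x edge is 287 mm.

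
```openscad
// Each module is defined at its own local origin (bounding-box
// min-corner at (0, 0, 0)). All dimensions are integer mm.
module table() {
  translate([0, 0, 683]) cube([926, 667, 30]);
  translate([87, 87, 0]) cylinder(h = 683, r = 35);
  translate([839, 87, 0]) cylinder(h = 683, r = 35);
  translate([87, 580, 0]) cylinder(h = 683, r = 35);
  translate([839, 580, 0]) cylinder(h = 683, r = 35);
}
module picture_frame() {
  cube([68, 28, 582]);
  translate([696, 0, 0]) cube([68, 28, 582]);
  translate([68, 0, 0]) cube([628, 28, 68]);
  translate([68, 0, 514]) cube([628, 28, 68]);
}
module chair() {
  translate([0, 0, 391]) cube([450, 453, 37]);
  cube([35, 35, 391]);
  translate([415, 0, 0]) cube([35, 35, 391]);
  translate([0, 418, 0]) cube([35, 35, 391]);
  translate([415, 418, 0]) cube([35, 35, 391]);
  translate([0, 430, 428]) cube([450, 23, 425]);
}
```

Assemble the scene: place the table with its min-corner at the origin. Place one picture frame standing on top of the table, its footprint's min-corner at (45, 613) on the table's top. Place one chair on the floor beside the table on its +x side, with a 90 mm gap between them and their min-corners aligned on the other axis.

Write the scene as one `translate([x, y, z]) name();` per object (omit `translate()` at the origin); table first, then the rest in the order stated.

table();
translate([45, 613, 713]) picture_frame();
translate([1016, 0, 0]) chair();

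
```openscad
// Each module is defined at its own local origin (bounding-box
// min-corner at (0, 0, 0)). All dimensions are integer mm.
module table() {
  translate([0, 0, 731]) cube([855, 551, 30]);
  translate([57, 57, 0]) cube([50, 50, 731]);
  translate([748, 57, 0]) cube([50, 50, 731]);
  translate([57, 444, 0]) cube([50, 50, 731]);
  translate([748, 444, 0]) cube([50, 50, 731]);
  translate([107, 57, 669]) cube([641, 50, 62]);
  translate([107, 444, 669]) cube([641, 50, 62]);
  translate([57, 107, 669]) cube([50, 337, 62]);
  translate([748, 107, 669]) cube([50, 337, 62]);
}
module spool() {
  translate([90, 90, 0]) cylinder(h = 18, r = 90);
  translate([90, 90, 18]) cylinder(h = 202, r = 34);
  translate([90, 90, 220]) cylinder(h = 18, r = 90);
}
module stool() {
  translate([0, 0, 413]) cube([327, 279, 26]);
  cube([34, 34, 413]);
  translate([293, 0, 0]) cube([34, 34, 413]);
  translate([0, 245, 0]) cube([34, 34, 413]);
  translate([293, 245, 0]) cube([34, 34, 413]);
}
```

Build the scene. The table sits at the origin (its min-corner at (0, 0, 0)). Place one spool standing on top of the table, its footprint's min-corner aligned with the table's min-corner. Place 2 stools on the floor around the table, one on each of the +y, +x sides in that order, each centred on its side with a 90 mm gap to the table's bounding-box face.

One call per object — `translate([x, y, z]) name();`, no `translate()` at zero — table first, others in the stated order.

table();
translate([0, 0, 761]) spool();
translate([264, 641, 0]) stool();
translate([945, 136, 0]) stool();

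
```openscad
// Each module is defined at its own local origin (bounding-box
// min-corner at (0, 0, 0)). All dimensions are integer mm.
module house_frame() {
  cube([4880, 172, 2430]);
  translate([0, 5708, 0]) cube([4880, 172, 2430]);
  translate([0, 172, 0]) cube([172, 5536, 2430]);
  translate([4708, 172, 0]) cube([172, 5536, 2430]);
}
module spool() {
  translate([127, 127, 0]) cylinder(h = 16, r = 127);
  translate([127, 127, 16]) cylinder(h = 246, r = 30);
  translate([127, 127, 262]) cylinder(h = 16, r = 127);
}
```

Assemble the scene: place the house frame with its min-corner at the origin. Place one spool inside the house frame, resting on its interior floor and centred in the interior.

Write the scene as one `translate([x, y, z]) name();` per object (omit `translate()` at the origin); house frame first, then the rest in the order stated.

house_frame();
translate([2313, 2813, 0]) spool();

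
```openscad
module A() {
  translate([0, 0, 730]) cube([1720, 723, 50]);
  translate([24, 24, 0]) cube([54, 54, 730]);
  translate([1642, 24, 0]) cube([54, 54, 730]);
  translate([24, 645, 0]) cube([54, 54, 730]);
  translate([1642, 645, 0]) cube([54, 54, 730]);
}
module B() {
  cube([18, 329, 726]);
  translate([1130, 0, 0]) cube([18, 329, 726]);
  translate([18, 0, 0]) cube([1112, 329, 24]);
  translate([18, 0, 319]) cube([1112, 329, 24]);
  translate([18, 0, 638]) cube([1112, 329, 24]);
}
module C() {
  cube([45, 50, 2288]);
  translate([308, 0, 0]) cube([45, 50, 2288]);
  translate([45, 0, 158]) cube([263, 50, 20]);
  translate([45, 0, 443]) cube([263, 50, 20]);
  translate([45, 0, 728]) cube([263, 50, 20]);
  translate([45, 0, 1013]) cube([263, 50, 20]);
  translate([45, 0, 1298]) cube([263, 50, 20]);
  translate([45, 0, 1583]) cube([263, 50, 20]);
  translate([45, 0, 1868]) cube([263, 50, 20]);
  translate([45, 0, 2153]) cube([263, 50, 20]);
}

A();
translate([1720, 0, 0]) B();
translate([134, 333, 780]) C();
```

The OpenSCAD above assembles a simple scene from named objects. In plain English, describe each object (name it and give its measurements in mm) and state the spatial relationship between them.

A is a rectangular dining table. The top is 1720×723×50 mm with its upper surface at z = 780 mm. It stands on four 54×54 mm square legs, each inset 24 mm from the nearest pair of top edges, running from the floor to the underside of the top.

B is an open bookshelf. Two side panels, each 18 mm thick, 329 mm deep and 726 mm tall, stand 1148 mm apart (outside-to-outside). Between them sit 3 shelves, each 24 mm thick and 329 mm deep, spanning the full gap between the sides. The bottom shelf rests on the floor (its underside at z = 0) and the clear gap between one shelf's top and the next shelf's underside is 295 mm.

C is a wooden ladder with two side rails of 45×50 mm section and 2288 mm height, set 353 mm apart overall. Between them run 8 rectangular rungs (50 mm deep, 20 mm thick), front faces flush with the rails' −y face. The bottom of the first rung is 158 mm above the floor and each subsequent rung is 285 mm higher than the one below.

The bookshelf is against the table's +x side, with their −y faces flush. The ladder is on top of the table.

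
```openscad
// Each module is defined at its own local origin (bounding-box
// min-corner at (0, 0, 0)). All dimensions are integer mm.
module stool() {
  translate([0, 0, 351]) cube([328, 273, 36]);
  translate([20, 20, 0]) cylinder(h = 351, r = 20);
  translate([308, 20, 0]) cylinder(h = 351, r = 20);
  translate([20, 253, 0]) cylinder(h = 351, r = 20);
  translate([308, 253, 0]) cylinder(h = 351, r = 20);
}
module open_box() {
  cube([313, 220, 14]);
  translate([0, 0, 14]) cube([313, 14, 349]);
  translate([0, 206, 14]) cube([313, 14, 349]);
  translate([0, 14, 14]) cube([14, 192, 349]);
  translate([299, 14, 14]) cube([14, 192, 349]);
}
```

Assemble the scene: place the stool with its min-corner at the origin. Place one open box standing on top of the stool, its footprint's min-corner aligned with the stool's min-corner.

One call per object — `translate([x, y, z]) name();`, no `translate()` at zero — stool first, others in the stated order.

stool();
translate([0, 0, 387]) open_box();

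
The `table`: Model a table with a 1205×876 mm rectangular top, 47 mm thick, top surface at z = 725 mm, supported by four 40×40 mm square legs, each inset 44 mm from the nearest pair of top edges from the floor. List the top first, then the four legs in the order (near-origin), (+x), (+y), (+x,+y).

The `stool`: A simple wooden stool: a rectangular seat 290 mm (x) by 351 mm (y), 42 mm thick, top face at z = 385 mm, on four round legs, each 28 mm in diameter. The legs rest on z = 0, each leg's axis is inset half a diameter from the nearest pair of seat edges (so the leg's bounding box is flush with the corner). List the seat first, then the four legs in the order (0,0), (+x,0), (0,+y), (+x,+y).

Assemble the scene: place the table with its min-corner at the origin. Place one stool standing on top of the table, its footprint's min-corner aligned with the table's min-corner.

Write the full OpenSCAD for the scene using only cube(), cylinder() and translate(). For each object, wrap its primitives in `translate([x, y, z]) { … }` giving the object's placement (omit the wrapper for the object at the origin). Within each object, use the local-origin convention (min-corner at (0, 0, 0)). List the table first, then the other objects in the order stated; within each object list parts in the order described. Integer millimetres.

translate([0, 0, 678]) cube([1205, 876, 47]);
translate([44, 44, 0]) cube([40, 40, 678]);
translate([1121, 44, 0]) cube([40, 40, 678]);
translate([44, 792, 0]) cube([40, 40, 678]);
translate([1121, 792, 0]) cube([40, 40, 678]);
translate([0, 0, 725]) {
  translate([0, 0, 343]) cube([290, 351, 42]);
  translate([14, 14, 0]) cylinder(h = 343, r = 14);
  translate([276, 14, 0]) cylinder(h = 343, r = 14);
  translate([14, 337, 0]) cylinder(h = 343, r = 14);
  translate([276, 337, 0]) cylinder(h = 343, r = 14);
}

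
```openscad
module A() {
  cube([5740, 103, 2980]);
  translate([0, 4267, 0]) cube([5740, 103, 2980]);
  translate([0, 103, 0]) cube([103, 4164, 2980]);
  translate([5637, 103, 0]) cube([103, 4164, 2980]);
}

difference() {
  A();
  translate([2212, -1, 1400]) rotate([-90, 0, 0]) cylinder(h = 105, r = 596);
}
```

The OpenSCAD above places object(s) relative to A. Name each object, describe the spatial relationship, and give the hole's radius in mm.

The subtracted cylinder has r = 596 mm.

A is a house frame. The house frame has a circular hole through its front wall. The hole's radius is 596 mm.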